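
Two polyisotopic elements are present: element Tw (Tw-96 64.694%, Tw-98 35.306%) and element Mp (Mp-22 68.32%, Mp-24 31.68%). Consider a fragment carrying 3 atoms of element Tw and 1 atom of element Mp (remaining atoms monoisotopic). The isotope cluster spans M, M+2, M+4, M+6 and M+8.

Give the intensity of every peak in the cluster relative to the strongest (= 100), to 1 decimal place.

47.6 : 100.0 : 78.7 : 27.5 : 3.6

Element Tw pattern (n=3): 0.27076468 : 0.44330005 : 0.24192586 : 0.04400941
Element Mp pattern (n=1): 0.6832 : 0.3168
Convolve the two distributions (both contribute in 2-u steps):
  M: 0.27076468×0.6832 = 0.184986
  M+2: 0.27076468×0.3168 + 0.44330005×0.6832 = 0.388641
  M+4: 0.44330005×0.3168 + 0.24192586×0.6832 = 0.305721
  M+6: 0.24192586×0.3168 + 0.04400941×0.6832 = 0.106709
  M+8: 0.04400941×0.3168 = 0.013942
Scale to base peak (0.388641) = 100: 47.6 : 100.0 : 78.7 : 27.5 : 3.6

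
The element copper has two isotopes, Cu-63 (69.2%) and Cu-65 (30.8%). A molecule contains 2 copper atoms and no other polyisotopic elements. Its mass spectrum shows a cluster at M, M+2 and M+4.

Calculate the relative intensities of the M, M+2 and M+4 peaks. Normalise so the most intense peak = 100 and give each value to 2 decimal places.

Each Cu atom is independently Cu-63 (p = 0.692) or Cu-65 (q = 0.308); the cluster is the binomial expansion (p + q)^2.
P(M) = 0.692^2 = 0.478864
P(M+2) = 2 × 0.692^1 × 0.308^1 = 0.426272
P(M+4) = 0.308^2 = 0.094864
The M peak is largest (0.478864); scaling to 100 gives 100.00 : 89.02 : 19.81.

100.00 : 89.02 : 19.81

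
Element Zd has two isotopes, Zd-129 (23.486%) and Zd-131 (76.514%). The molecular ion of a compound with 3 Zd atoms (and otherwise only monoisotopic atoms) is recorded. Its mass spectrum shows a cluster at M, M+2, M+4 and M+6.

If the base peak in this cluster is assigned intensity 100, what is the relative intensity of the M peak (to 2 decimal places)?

2.89

Binomial terms of (0.23486 + 0.76514)^3: M 0.0130, M+2 0.1266, M+4 0.4125, M+6 0.4479 → M+6 is the base peak.
P(M+6) = C(3,3) × 0.23486^0 × 0.76514^3 = 1 × 1.0000 × 0.44794296 = 0.447943 (base)
P(M) = C(3,0) × 0.23486^3 × 0.76514^0 = 1 × 0.01295469 × 1.0000 = 0.012955
Relative intensity = 0.012955 / 0.447943 × 100 = 2.89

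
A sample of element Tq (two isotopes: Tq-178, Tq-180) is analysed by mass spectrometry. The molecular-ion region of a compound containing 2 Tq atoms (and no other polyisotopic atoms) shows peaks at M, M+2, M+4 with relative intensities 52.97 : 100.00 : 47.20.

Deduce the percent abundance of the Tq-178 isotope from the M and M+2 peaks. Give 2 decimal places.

51.44%

Let p = fractional abundance of Tq-178. I(M+2)/I(M) = [C(2,1)·p^1·(1−p)] / p^2 = 2·(1−p)/p = 100.00/52.97 = 1.8879
(1−p)/p = 1.8879/2 = 0.9439  ⇒  p = 1/(1 + 0.9439) = 0.5144
Tq-178: 51.44%, Tq-180: 48.56%.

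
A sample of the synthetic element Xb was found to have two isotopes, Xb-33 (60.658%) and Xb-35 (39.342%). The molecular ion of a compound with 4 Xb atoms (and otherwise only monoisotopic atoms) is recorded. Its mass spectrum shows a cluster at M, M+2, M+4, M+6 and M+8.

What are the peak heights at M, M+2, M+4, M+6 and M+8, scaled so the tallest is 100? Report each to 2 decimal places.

Expanding (0.60658 + 0.39342)^4:
P(M) = 0.60658^4 = 0.135379
P(M+2) = 4 × 0.60658^3 × 0.39342^1 = 0.351221
P(M+4) = 6 × 0.60658^2 × 0.39342^2 = 0.341696
P(M+6) = 4 × 0.60658^1 × 0.39342^3 = 0.147747
P(M+8) = 0.39342^4 = 0.023957
The M+2 peak is largest (0.351221); scaling to 100 gives 38.55 : 100.00 : 97.29 : 42.07 : 6.82.

38.55 : 100.00 : 97.29 : 42.07 : 6.82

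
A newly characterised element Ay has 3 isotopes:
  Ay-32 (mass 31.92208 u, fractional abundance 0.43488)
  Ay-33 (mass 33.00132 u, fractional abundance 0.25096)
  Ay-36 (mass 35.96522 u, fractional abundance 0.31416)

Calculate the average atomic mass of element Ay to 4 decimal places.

The abundance-weighted mean is 0.43488 × 31.92208 + 0.25096 × 33.00132 + 0.31416 × 35.96522
= 13.882274 + 8.282011 + 11.298834 = 33.463119 u

33.4631 u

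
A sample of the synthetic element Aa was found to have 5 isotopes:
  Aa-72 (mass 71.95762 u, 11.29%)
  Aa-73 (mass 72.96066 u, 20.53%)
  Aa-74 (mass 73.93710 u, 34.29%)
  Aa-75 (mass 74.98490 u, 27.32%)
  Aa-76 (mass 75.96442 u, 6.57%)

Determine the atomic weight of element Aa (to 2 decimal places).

73.93 u

Weight each isotope mass by its fractional abundance: 0.1129 × 71.95762 + 0.2053 × 72.96066 + 0.3429 × 73.93710 + 0.2732 × 74.98490 + 0.0657 × 75.96442
= 8.124015 + 14.978823 + 25.353032 + 20.485875 + 4.990862 = 73.932607 u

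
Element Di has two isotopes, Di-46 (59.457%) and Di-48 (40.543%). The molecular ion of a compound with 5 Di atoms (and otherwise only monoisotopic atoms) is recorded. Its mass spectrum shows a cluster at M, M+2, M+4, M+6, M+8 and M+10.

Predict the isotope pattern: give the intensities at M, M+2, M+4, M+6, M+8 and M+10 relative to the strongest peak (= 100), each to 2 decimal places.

21.51 : 73.33 : 100.00 : 68.19 : 23.25 : 3.17

The 5 Di atoms are independent, so intensities follow the terms of (0.59457 + 0.40543)^5.
P(M) = 0.59457^5 = 0.074304
P(M+2) = 5 × 0.59457^4 × 0.40543^1 = 0.253337
P(M+4) = 10 × 0.59457^3 × 0.40543^2 = 0.345494
P(M+6) = 10 × 0.59457^2 × 0.40543^3 = 0.235588
P(M+8) = 5 × 0.59457^1 × 0.40543^4 = 0.080322
P(M+10) = 0.40543^5 = 0.010954
The M+4 peak is largest (0.345494); scaling to 100 gives 21.51 : 73.33 : 100.00 : 68.19 : 23.25 : 3.17.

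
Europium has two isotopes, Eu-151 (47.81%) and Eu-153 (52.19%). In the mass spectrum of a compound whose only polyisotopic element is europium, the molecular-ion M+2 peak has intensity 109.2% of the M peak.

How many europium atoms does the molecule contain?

With n Eu atoms, P(M+2)/P(M) = C(n,1)·p^(n−1)q / p^n = n·q/p = n · 0.5219/0.4781.
n = 1.092 × 0.4781/0.5219 = 1.00 ≈ 1

1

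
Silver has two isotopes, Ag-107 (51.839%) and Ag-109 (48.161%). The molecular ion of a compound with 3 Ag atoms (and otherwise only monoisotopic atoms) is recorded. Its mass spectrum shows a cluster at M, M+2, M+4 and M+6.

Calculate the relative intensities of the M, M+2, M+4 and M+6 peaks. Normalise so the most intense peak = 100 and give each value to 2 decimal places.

35.88 : 100.00 : 92.90 : 28.77

The 3 Ag atoms are independent, so intensities follow the terms of (0.51839 + 0.48161)^3.
P(M) = 0.51839^3 = 0.139306
P(M+2) = 3 × 0.51839^2 × 0.48161^1 = 0.388267
P(M+4) = 3 × 0.51839^1 × 0.48161^2 = 0.360719
P(M+6) = 0.48161^3 = 0.111709
The M+2 peak is largest (0.388267); scaling to 100 gives 35.88 : 100.00 : 92.90 : 28.77.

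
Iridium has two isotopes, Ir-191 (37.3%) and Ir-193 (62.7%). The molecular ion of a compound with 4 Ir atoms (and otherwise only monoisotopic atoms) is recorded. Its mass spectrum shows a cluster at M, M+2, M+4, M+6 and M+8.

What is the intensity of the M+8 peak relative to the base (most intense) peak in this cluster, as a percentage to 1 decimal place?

(0.373 + 0.627)^4 gives M 0.0194, M+2 0.1302, M+4 0.3282, M+6 0.3678, M+8 0.1546; the largest is M+6.
P(M+6) = C(4,3) × 0.373^1 × 0.627^3 = 4 × 0.3730 × 0.24649188 = 0.367766 (base)
P(M+8) = C(4,4) × 0.373^0 × 0.627^4 = 1 × 1.0000 × 0.15455041 = 0.154550
Relative intensity = 0.154550 / 0.367766 × 100 = 42.0

42.0%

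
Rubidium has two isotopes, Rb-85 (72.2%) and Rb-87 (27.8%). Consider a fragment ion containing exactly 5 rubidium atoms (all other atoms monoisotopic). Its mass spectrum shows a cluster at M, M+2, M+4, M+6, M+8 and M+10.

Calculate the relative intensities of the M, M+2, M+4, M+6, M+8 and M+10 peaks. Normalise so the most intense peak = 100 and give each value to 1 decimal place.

The 5 Rb atoms are independent, so intensities follow the terms of (0.722 + 0.278)^5.
P(M) = 0.722^5 = 0.196194
P(M+2) = 5 × 0.722^4 × 0.278^1 = 0.377714
P(M+4) = 10 × 0.722^3 × 0.278^2 = 0.290872
P(M+6) = 10 × 0.722^2 × 0.278^3 = 0.111998
P(M+8) = 5 × 0.722^1 × 0.278^4 = 0.021562
P(M+10) = 0.278^5 = 0.001660
The M+2 peak is largest (0.377714); scaling to 100 gives 51.9 : 100.0 : 77.0 : 29.7 : 5.7 : 0.4.

51.9 : 100.0 : 77.0 : 29.7 : 5.7 : 0.4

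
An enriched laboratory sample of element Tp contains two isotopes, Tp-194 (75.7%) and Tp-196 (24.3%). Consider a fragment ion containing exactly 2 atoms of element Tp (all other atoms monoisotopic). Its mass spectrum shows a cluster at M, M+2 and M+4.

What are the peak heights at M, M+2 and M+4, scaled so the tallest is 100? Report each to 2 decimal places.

Expanding (0.757 + 0.243)^2:
P(M) = 0.757^2 = 0.573049
P(M+2) = 2 × 0.757^1 × 0.243^1 = 0.367902
P(M+4) = 0.243^2 = 0.059049
The M peak is largest (0.573049); scaling to 100 gives 100.00 : 64.20 : 10.30.

100.00 : 64.20 : 10.30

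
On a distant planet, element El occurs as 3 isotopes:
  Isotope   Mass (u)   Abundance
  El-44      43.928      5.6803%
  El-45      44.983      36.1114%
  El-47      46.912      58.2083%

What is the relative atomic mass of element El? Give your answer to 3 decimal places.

Average mass = Σ (abundance × isotope mass) = 0.056803 × 43.928 + 0.361114 × 44.983 + 0.582083 × 46.912
= 2.4952 + 16.2440 + 27.3067 = 46.0459 u

46.046 u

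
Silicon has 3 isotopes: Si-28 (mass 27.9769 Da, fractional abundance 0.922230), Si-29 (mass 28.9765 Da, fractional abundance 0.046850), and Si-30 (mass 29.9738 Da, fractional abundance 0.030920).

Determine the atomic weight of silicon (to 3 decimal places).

Average mass = Σ (abundance × isotope mass) = 0.922230 × 27.9769 + 0.046850 × 28.9765 + 0.030920 × 29.9738
= 25.80114 + 1.35755 + 0.92679 = 28.08548 Da

28.085 Da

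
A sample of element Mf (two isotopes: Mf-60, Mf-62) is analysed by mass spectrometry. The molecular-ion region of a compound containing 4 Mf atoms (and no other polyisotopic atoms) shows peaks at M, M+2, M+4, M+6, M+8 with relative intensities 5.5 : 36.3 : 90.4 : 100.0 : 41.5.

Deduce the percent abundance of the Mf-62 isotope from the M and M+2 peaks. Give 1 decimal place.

Write p for the Mf-60 fraction. I(M+2)/I(M) = [C(4,1)·p^3·(1−p)] / p^4 = 4·(1−p)/p = 36.3/5.5 = 6.6000
(1−p)/p = 6.6000/4 = 1.6500  ⇒  p = 1/(1 + 1.6500) = 0.3774
Mf-60: 37.7%, Mf-62: 62.3%.

62.3%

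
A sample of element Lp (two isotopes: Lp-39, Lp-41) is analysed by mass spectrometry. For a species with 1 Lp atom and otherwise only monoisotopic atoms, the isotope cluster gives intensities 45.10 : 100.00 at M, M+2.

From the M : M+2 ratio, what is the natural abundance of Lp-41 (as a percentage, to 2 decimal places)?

If p is the fraction of Lp that is Lp-39, then I(M+2)/I(M) = [C(1,1)·p^0·(1−p)] / p^1 = 1·(1−p)/p = 100.00/45.10 = 2.2173
(1−p)/p = 2.2173/1 = 2.2173  ⇒  p = 1/(1 + 2.2173) = 0.3108
Lp-39: 31.08%, Lp-41: 68.92%.

68.92%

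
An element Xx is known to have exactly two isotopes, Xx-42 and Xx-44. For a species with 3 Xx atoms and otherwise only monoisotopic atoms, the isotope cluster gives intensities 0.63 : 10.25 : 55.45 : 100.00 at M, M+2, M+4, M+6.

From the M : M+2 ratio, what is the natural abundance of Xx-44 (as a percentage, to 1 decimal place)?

If p is the fraction of Xx that is Xx-42, then I(M+2)/I(M) = [C(3,1)·p^2·(1−p)] / p^3 = 3·(1−p)/p = 10.25/0.63 = 16.2698
(1−p)/p = 16.2698/3 = 5.4233  ⇒  p = 1/(1 + 5.4233) = 0.1557
Xx-42: 15.6%, Xx-44: 84.4%.

84.4%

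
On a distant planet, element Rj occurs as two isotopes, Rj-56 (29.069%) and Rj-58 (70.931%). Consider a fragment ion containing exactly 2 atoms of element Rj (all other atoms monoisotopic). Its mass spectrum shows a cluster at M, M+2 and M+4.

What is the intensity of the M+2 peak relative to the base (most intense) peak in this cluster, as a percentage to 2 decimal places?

81.96%

(0.29069 + 0.70931)^2 gives M 0.0845, M+2 0.4124, M+4 0.5031; the largest is M+4.
P(M+4) = C(2,2) × 0.29069^0 × 0.70931^2 = 1 × 1.0000 × 0.50312068 = 0.503121 (base)
P(M+2) = C(2,1) × 0.29069^1 × 0.70931^1 = 2 × 0.29069 × 0.70931 = 0.412379
Relative intensity = 0.412379 / 0.503121 × 100 = 81.96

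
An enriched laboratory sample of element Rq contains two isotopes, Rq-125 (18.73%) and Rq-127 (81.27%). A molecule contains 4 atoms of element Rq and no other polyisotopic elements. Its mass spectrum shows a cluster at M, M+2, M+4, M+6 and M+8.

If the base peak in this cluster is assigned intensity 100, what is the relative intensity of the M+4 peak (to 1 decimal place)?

(0.1873 + 0.8127)^4 gives M 0.0012, M+2 0.0214, M+4 0.1390, M+6 0.4022, M+8 0.4362; the largest is M+8.
P(M+8) = C(4,4) × 0.1873^0 × 0.8127^4 = 1 × 1.0000 × 0.43623553 = 0.436236 (base)
P(M+4) = C(4,2) × 0.1873^2 × 0.8127^2 = 6 × 0.03508129 × 0.66048129 = 0.139023
Relative intensity = 0.139023 / 0.436236 × 100 = 31.9

31.9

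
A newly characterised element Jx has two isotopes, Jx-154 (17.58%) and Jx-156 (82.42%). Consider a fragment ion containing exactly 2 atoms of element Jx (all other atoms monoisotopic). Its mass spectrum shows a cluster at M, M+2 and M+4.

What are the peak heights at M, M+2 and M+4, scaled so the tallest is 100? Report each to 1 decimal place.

4.5 : 42.7 : 100.0

Each Jx atom is independently Jx-154 (p = 0.1758) or Jx-156 (q = 0.8242); the cluster is the binomial expansion (p + q)^2.
P(M) = 0.1758^2 = 0.030906
P(M+2) = 2 × 0.1758^1 × 0.8242^1 = 0.289789
P(M+4) = 0.8242^2 = 0.679306
The M+4 peak is largest (0.679306); scaling to 100 gives 4.5 : 42.7 : 100.0.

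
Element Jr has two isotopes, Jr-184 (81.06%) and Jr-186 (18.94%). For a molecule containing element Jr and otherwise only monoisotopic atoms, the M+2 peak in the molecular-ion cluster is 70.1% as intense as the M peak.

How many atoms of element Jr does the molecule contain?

For n independent Jr atoms, I(M+2)/I(M) = n · (abundance Jr-186) / (abundance Jr-184) = n · 0.1894/0.8106.
n = 0.701 × 0.8106/0.1894 = 3.00 ≈ 3

3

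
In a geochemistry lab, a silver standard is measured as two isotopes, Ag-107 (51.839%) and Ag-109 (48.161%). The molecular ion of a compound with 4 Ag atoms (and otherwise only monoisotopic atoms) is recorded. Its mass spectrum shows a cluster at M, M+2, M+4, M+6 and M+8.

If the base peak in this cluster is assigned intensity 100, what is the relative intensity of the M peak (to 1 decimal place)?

Term probabilities: M 0.0722, M+2 0.2684, M+4 0.3740, M+6 0.2316, M+8 0.0538. Base peak = M+4.
P(M+4) = C(4,2) × 0.51839^2 × 0.48161^2 = 6 × 0.26872819 × 0.23194819 = 0.373986 (base)
P(M) = C(4,0) × 0.51839^4 × 0.48161^0 = 1 × 0.07221484 × 1.0000 = 0.072215
Relative intensity = 0.072215 / 0.373986 × 100 = 19.3

19.3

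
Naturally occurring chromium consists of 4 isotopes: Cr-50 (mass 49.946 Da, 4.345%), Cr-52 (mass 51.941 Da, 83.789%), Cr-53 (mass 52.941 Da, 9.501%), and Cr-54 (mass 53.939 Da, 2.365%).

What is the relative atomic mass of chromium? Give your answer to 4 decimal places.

51.9966 Da

Ar = Σ fᵢ·mᵢ = 0.04345 × 49.946 + 0.83789 × 51.941 + 0.09501 × 52.941 + 0.02365 × 53.939
= 2.17015 + 43.52084 + 5.02992 + 1.27566 = 51.99657 Da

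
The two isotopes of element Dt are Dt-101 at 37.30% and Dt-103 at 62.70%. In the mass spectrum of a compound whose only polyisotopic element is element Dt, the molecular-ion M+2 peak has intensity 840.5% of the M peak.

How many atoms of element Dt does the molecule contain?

5

The M+2/M ratio from n Dt atoms is n · q/p = n · 0.6270/0.3730.
n = 8.405 × 0.3730/0.6270 = 5.00 ≈ 5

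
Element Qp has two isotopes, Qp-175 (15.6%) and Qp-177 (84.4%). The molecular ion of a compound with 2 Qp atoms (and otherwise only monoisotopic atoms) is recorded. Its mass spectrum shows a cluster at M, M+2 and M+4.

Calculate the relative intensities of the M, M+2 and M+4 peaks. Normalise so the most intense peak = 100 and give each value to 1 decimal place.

3.4 : 37.0 : 100.0

The 2 Qp atoms are independent, so intensities follow the terms of (0.156 + 0.844)^2.
P(M) = 0.156^2 = 0.024336
P(M+2) = 2 × 0.156^1 × 0.844^1 = 0.263328
P(M+4) = 0.844^2 = 0.712336
The M+4 peak is largest (0.712336); scaling to 100 gives 3.4 : 37.0 : 100.0.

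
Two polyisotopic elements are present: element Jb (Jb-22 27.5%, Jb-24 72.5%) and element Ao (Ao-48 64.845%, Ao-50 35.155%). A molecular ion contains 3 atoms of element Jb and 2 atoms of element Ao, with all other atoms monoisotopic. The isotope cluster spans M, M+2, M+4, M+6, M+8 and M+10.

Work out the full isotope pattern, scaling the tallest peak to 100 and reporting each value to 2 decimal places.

2.31 : 20.79 : 68.71 : 100.00 : 60.10 : 12.45

Element Jb pattern (n=3): 0.02079688 : 0.16448438 : 0.43364063 : 0.38107812
Element Ao pattern (n=2): 0.4204874 : 0.4559252 : 0.1235874
Convolve the two distributions (both contribute in 2-u steps):
  M: 0.02079688×0.4204874 = 0.008745
  M+2: 0.02079688×0.4559252 + 0.16448438×0.4204874 = 0.078645
  M+4: 0.02079688×0.1235874 + 0.16448438×0.4559252 + 0.43364063×0.4204874 = 0.259903
  M+6: 0.16448438×0.1235874 + 0.43364063×0.4559252 + 0.38107812×0.4204874 = 0.378274
  M+8: 0.43364063×0.1235874 + 0.38107812×0.4559252 = 0.227336
  M+10: 0.38107812×0.1235874 = 0.047096
Scale to base peak (0.378274) = 100: 2.31 : 20.79 : 68.71 : 100.00 : 60.10 : 12.45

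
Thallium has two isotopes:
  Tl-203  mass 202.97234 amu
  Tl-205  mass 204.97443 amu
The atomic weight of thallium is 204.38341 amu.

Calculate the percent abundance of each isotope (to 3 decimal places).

Tl-203: 29.520%, Tl-205: 70.480%

With x = fraction of Tl-203 (so Tl-205 is 1 − x):
202.97234·x + 204.97443·(1 − x) = 204.38341
(202.97234 − 204.97443)·x = 204.38341 − 204.97443
x = -0.59102 / -2.00209 = 0.29520 → 29.520% Tl-203, 70.480% Tl-205.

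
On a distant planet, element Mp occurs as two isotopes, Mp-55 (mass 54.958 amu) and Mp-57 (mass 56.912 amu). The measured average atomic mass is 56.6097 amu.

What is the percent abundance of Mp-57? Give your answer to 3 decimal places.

With x = fraction of Mp-55 (so Mp-57 is 1 − x):
54.958·x + 56.912·(1 − x) = 56.6097
(54.958 − 56.912)·x = 56.6097 − 56.912
x = -0.3023 / -1.954 = 0.15471 → 15.471% Mp-55, 84.529% Mp-57.

84.529%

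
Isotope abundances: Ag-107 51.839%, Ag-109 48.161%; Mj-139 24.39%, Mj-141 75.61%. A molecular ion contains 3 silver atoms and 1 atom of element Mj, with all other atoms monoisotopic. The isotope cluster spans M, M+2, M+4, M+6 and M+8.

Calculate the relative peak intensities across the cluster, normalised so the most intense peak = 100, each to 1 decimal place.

Silver pattern (n=3): 0.13930601 : 0.38826655 : 0.36071887 : 0.11170857
Element Mj pattern (n=1): 0.2439 : 0.7561
Convolve the two distributions (both contribute in 2-u steps):
  M: 0.13930601×0.2439 = 0.033977
  M+2: 0.13930601×0.7561 + 0.38826655×0.2439 = 0.200027
  M+4: 0.38826655×0.7561 + 0.36071887×0.2439 = 0.381548
  M+6: 0.36071887×0.7561 + 0.11170857×0.2439 = 0.299985
  M+8: 0.11170857×0.7561 = 0.084463
Scale to base peak (0.381548) = 100: 8.9 : 52.4 : 100.0 : 78.6 : 22.1

8.9 : 52.4 : 100.0 : 78.6 : 22.1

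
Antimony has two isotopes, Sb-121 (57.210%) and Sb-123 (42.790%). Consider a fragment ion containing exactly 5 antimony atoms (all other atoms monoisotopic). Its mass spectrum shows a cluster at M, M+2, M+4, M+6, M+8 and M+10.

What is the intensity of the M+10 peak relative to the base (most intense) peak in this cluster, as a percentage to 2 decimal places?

4.18%

Term probabilities: M 0.0613, M+2 0.2292, M+4 0.3428, M+6 0.2564, M+8 0.0959, M+10 0.0143. Base peak = M+4.
P(M+4) = C(5,2) × 0.57210^3 × 0.42790^2 = 10 × 0.18724742 × 0.18309841 = 0.342847 (base)
P(M+10) = C(5,5) × 0.57210^0 × 0.42790^5 = 1 × 1.0000 × 0.01434536 = 0.014345
Relative intensity = 0.014345 / 0.342847 × 100 = 4.18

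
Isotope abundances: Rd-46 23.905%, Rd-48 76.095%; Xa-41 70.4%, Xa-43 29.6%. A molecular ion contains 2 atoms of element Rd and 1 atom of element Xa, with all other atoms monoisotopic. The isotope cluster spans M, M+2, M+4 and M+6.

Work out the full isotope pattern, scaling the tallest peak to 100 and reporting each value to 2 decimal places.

Element Rd pattern (n=2): 0.0571449 : 0.3638102 : 0.5790449
Element Xa pattern (n=1): 0.7040 : 0.2960
Convolve the two distributions (both contribute in 2-u steps):
  M: 0.0571449×0.7040 = 0.040230
  M+2: 0.0571449×0.2960 + 0.3638102×0.7040 = 0.273037
  M+4: 0.3638102×0.2960 + 0.5790449×0.7040 = 0.515335
  M+6: 0.5790449×0.2960 = 0.171397
Scale to base peak (0.515335) = 100: 7.81 : 52.98 : 100.00 : 33.26

7.81 : 52.98 : 100.00 : 33.26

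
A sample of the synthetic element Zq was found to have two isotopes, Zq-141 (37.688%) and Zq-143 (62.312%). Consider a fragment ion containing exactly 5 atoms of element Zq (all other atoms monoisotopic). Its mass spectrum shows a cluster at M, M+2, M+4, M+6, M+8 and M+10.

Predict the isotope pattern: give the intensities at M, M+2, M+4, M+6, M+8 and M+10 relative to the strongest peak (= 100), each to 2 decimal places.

2.21 : 18.29 : 60.48 : 100.00 : 82.67 : 27.34

The 5 Zq atoms are independent, so intensities follow the terms of (0.37688 + 0.62312)^5.
P(M) = 0.37688^5 = 0.007604
P(M+2) = 5 × 0.37688^4 × 0.62312^1 = 0.062857
P(M+4) = 10 × 0.37688^3 × 0.62312^2 = 0.207851
P(M+6) = 10 × 0.37688^2 × 0.62312^3 = 0.343654
P(M+8) = 5 × 0.37688^1 × 0.62312^4 = 0.284093
P(M+10) = 0.62312^5 = 0.093942
The M+6 peak is largest (0.343654); scaling to 100 gives 2.21 : 18.29 : 60.48 : 100.00 : 82.67 : 27.34.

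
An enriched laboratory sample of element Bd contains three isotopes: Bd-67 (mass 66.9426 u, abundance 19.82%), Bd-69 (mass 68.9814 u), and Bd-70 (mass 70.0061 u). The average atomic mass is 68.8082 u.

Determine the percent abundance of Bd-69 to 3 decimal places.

Let x and y be the fractions of Bd-69 and Bd-70. Then x + y = 1 − 0.1982 = 0.8018 and 68.9814x + 70.0061y = 68.8082 − 0.1982×66.9426 = 55.54017668.
Substituting: 68.9814x + 70.0061(0.8018 − x) = 55.54017668
(68.9814 − 70.0061)x = -0.5907143  ⇒  x = 0.57648, y = 0.22532
Bd-69: 57.648%, Bd-70: 22.532%.

57.648%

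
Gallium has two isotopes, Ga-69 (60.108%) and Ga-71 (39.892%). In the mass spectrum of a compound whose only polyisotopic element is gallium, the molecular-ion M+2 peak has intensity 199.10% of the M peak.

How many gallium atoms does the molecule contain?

3

For n independent Ga atoms, I(M+2)/I(M) = n · (abundance Ga-71) / (abundance Ga-69) = n · 0.39892/0.60108.
n = 1.9910 × 0.60108/0.39892 = 3.00 ≈ 3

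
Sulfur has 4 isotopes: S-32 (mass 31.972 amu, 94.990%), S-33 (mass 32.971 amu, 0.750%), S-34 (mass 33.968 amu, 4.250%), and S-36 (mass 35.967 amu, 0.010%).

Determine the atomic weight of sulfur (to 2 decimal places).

32.06 amu

Average mass = Σ (abundance × isotope mass) = 0.94990 × 31.972 + 0.00750 × 32.971 + 0.04250 × 33.968 + 0.00010 × 35.967
= 30.3702 + 0.2473 + 1.4436 + 0.0036 = 32.0647 amu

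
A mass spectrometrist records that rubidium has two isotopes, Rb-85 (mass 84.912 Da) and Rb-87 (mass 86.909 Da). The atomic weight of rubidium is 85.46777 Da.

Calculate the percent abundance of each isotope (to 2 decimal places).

With x = fraction of Rb-85 (so Rb-87 is 1 − x):
84.912·x + 86.909·(1 − x) = 85.46777
(84.912 − 86.909)·x = 85.46777 − 86.909
x = -1.44123 / -1.997 = 0.72170 → 72.17% Rb-85, 27.83% Rb-87.

Rb-85: 72.17%, Rb-87: 27.83%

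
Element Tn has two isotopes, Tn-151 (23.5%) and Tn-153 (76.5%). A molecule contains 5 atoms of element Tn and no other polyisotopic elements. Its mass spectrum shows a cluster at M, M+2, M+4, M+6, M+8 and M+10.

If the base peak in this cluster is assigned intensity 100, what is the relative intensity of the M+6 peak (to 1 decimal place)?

(0.235 + 0.765)^5 gives M 0.0007, M+2 0.0117, M+4 0.0759, M+6 0.2472, M+8 0.4024, M+10 0.2620; the largest is M+8.
P(M+8) = C(5,4) × 0.235^1 × 0.765^4 = 5 × 0.2350 × 0.3424883 = 0.402424 (base)
P(M+6) = C(5,3) × 0.235^2 × 0.765^3 = 10 × 0.055225 × 0.44769713 = 0.247241
Relative intensity = 0.247241 / 0.402424 × 100 = 61.4

61.4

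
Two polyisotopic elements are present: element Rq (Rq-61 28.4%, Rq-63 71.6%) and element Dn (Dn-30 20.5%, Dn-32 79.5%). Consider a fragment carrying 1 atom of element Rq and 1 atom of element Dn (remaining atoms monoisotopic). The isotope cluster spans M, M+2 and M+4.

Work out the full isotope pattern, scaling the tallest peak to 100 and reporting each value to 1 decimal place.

Element Rq pattern (n=1): 0.2840 : 0.7160
Element Dn pattern (n=1): 0.2050 : 0.7950
Convolve the two distributions (both contribute in 2-u steps):
  M: 0.2840×0.2050 = 0.058220
  M+2: 0.2840×0.7950 + 0.7160×0.2050 = 0.372560
  M+4: 0.7160×0.7950 = 0.569220
Scale to base peak (0.569220) = 100: 10.2 : 65.5 : 100.0

10.2 : 65.5 : 100.0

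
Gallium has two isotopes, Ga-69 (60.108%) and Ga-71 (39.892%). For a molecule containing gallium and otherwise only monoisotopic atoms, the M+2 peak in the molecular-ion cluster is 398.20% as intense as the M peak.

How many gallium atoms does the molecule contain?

For n independent Ga atoms, I(M+2)/I(M) = n · (abundance Ga-71) / (abundance Ga-69) = n · 0.39892/0.60108.
n = 3.9820 × 0.60108/0.39892 = 6.00 ≈ 6

6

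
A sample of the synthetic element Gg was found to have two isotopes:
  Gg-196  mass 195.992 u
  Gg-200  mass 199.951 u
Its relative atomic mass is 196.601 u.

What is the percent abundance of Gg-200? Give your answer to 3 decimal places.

15.383%

With x = fraction of Gg-196 (so Gg-200 is 1 − x):
195.992·x + 199.951·(1 − x) = 196.601
(195.992 − 199.951)·x = 196.601 − 199.951
x = -3.350 / -3.959 = 0.84617 → 84.617% Gg-196, 15.383% Gg-200.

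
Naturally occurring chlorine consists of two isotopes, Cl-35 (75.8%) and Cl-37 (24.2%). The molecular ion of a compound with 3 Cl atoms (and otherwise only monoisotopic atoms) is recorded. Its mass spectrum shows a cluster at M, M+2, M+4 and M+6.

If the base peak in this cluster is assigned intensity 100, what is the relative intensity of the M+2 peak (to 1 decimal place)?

(0.758 + 0.242)^3 gives M 0.4355, M+2 0.4171, M+4 0.1332, M+6 0.0142; the largest is M.
P(M) = C(3,0) × 0.758^3 × 0.242^0 = 1 × 0.43551951 × 1.0000 = 0.435520 (base)
P(M+2) = C(3,1) × 0.758^2 × 0.242^1 = 3 × 0.574564 × 0.2420 = 0.417133
Relative intensity = 0.417133 / 0.435520 × 100 = 95.8

95.8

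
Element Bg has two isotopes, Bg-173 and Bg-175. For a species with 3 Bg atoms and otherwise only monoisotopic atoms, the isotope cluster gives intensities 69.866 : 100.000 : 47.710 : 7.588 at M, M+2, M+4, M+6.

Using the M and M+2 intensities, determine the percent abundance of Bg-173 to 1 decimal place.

If p is the fraction of Bg that is Bg-173, then I(M+2)/I(M) = [C(3,1)·p^2·(1−p)] / p^3 = 3·(1−p)/p = 100.000/69.866 = 1.4313
(1−p)/p = 1.4313/3 = 0.4771  ⇒  p = 1/(1 + 0.4771) = 0.6770
Bg-173: 67.7%, Bg-175: 32.3%.

67.7%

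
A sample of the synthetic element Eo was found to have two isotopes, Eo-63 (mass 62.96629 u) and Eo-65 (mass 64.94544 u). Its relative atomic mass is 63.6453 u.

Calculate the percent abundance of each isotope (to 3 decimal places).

Eo-63: 65.692%, Eo-65: 34.308%

Let x be the fractional abundance of Eo-63; then Eo-65 has abundance 1 − x.
62.96629·x + 64.94544·(1 − x) = 63.6453
(62.96629 − 64.94544)·x = 63.6453 − 64.94544
x = -1.30014 / -1.97915 = 0.65692 → 65.692% Eo-63, 34.308% Eo-65.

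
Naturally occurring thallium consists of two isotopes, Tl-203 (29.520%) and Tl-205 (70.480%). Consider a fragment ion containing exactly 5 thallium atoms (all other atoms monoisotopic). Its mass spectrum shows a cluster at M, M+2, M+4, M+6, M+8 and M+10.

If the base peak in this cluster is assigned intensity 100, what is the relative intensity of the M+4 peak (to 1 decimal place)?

35.1

(0.29520 + 0.70480)^5 gives M 0.0022, M+2 0.0268, M+4 0.1278, M+6 0.3051, M+8 0.3642, M+10 0.1739; the largest is M+8.
P(M+8) = C(5,4) × 0.29520^1 × 0.70480^4 = 5 × 0.2952 × 0.24675365 = 0.364208 (base)
P(M+4) = C(5,2) × 0.29520^3 × 0.70480^2 = 10 × 0.02572463 × 0.49674304 = 0.127785
Relative intensity = 0.127785 / 0.364208 × 100 = 35.1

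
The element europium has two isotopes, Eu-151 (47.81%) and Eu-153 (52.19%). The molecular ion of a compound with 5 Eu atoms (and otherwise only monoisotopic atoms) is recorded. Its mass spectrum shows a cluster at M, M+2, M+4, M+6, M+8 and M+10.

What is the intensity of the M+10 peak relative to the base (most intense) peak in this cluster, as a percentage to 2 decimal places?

Binomial terms of (0.4781 + 0.5219)^5: M 0.0250, M+2 0.1363, M+4 0.2977, M+6 0.3249, M+8 0.1774, M+10 0.0387 → M+6 is the base peak.
P(M+6) = C(5,3) × 0.4781^2 × 0.5219^3 = 10 × 0.22857961 × 0.14215492 = 0.324937 (base)
P(M+10) = C(5,5) × 0.4781^0 × 0.5219^5 = 1 × 1.0000 × 0.0387201 = 0.038720
Relative intensity = 0.038720 / 0.324937 × 100 = 11.92

11.92%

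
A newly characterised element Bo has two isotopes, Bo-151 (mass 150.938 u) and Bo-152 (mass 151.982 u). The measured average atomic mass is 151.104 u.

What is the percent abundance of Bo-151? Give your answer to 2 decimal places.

84.10%

Writing the weighted mean with unknown fraction x of Bo-151:
150.938·x + 151.982·(1 − x) = 151.104
(150.938 − 151.982)·x = 151.104 − 151.982
x = -0.878 / -1.044 = 0.84100 → 84.10% Bo-151, 15.90% Bo-152.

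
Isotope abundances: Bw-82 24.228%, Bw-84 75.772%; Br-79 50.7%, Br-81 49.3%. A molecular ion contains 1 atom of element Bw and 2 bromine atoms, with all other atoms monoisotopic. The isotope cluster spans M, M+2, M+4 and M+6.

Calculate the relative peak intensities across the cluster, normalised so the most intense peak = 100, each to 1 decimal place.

Element Bw pattern (n=1): 0.24228 : 0.75772
Bromine pattern (n=2): 0.257049 : 0.499902 : 0.243049
Convolve the two distributions (both contribute in 2-u steps):
  M: 0.24228×0.257049 = 0.062278
  M+2: 0.24228×0.499902 + 0.75772×0.257049 = 0.315887
  M+4: 0.24228×0.243049 + 0.75772×0.499902 = 0.437672
  M+6: 0.75772×0.243049 = 0.184163
Scale to base peak (0.437672) = 100: 14.2 : 72.2 : 100.0 : 42.1

14.2 : 72.2 : 100.0 : 42.1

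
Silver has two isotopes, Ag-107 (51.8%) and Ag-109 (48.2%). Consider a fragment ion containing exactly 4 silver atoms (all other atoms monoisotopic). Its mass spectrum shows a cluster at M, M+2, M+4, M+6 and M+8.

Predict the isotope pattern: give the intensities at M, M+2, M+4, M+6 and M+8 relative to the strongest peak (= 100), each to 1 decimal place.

The 4 Ag atoms are independent, so intensities follow the terms of (0.518 + 0.482)^4.
P(M) = 0.518^4 = 0.071998
P(M+2) = 4 × 0.518^3 × 0.482^1 = 0.267976
P(M+4) = 6 × 0.518^2 × 0.482^2 = 0.374029
P(M+6) = 4 × 0.518^1 × 0.482^3 = 0.232023
P(M+8) = 0.482^4 = 0.053974
The M+4 peak is largest (0.374029); scaling to 100 gives 19.2 : 71.6 : 100.0 : 62.0 : 14.4.

19.2 : 71.6 : 100.0 : 62.0 : 14.4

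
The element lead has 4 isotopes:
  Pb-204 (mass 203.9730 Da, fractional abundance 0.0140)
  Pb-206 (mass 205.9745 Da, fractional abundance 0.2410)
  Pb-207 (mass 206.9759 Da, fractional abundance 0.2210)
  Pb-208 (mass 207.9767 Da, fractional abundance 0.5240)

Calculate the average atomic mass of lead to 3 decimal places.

Ar = Σ fᵢ·mᵢ = 0.0140 × 203.9730 + 0.2410 × 205.9745 + 0.2210 × 206.9759 + 0.5240 × 207.9767
= 2.85562 + 49.63985 + 45.74167 + 108.97979 = 207.21693 Da

207.217 Da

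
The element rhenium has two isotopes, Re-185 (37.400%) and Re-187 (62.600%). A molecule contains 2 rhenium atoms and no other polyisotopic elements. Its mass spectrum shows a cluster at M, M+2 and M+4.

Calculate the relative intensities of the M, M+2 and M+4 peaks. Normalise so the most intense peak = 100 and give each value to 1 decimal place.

Expanding (0.37400 + 0.62600)^2:
P(M) = 0.37400^2 = 0.139876
P(M+2) = 2 × 0.37400^1 × 0.62600^1 = 0.468248
P(M+4) = 0.62600^2 = 0.391876
The M+2 peak is largest (0.468248); scaling to 100 gives 29.9 : 100.0 : 83.7.

29.9 : 100.0 : 83.7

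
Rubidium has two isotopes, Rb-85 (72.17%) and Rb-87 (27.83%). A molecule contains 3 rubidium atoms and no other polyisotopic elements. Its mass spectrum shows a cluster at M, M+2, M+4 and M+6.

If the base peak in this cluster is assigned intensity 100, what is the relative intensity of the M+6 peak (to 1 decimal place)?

5.0

(0.7217 + 0.2783)^3 gives M 0.3759, M+2 0.4349, M+4 0.1677, M+6 0.0216; the largest is M+2.
P(M+2) = C(3,1) × 0.7217^2 × 0.2783^1 = 3 × 0.52085089 × 0.2783 = 0.434858 (base)
P(M+6) = C(3,3) × 0.7217^0 × 0.2783^3 = 1 × 1.0000 × 0.02155458 = 0.021555
Relative intensity = 0.021555 / 0.434858 × 100 = 5.0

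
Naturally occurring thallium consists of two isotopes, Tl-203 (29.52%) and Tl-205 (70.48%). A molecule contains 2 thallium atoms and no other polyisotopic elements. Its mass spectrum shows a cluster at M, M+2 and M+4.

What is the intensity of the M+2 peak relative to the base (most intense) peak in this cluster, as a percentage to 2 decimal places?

(0.2952 + 0.7048)^2 gives M 0.0871, M+2 0.4161, M+4 0.4967; the largest is M+4.
P(M+4) = C(2,2) × 0.2952^0 × 0.7048^2 = 1 × 1.0000 × 0.49674304 = 0.496743 (base)
P(M+2) = C(2,1) × 0.2952^1 × 0.7048^1 = 2 × 0.2952 × 0.7048 = 0.416114
Relative intensity = 0.416114 / 0.496743 × 100 = 83.77

83.77%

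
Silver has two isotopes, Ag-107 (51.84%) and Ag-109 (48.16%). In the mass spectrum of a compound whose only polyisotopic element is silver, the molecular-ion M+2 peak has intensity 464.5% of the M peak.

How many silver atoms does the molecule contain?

With n Ag atoms, P(M+2)/P(M) = C(n,1)·p^(n−1)q / p^n = n·q/p = n · 0.4816/0.5184.
n = 4.645 × 0.5184/0.4816 = 5.00 ≈ 5

5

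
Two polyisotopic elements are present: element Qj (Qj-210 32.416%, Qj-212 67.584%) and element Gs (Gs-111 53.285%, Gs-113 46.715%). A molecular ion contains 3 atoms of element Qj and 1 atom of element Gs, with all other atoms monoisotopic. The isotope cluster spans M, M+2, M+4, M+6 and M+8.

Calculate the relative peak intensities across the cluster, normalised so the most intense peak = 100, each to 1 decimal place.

4.9 : 34.8 : 90.4 : 100.0 : 38.8

Element Qj pattern (n=3): 0.03406264 : 0.2130512 : 0.44418968 : 0.30869648
Element Gs pattern (n=1): 0.53285 : 0.46715
Convolve the two distributions (both contribute in 2-u steps):
  M: 0.03406264×0.53285 = 0.018150
  M+2: 0.03406264×0.46715 + 0.2130512×0.53285 = 0.129437
  M+4: 0.2130512×0.46715 + 0.44418968×0.53285 = 0.336213
  M+6: 0.44418968×0.46715 + 0.30869648×0.53285 = 0.371992
  M+8: 0.30869648×0.46715 = 0.144208
Scale to base peak (0.371992) = 100: 4.9 : 34.8 : 90.4 : 100.0 : 38.8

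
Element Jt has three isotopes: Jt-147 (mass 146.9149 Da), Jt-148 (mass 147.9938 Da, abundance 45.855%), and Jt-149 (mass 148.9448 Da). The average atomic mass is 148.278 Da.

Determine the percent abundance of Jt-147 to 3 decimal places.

11.366%

Let x and y be the fractions of Jt-147 and Jt-149. Then x + y = 1 − 0.45855 = 0.54145 and 146.9149x + 148.9448y = 148.278 − 0.45855×147.9938 = 80.41544301.
Substituting: 146.9149x + 148.9448(0.54145 − x) = 80.41544301
(146.9149 − 148.9448)x = -0.23071895  ⇒  x = 0.11366, y = 0.42779
Jt-147: 11.366%, Jt-149: 42.779%.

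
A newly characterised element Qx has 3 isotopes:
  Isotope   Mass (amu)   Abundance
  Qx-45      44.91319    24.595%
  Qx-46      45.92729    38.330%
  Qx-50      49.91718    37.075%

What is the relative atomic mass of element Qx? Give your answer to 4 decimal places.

47.1571 amu

Ar = Σ fᵢ·mᵢ = 0.24595 × 44.91319 + 0.38330 × 45.92729 + 0.37075 × 49.91718
= 11.046399 + 17.603930 + 18.506794 = 47.157123 amu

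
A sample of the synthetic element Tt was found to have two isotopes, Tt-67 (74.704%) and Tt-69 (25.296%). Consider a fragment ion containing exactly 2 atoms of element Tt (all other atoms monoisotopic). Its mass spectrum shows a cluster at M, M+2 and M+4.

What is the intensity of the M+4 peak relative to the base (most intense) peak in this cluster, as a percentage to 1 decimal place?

11.5%

(0.74704 + 0.25296)^2 gives M 0.5581, M+2 0.3779, M+4 0.0640; the largest is M.
P(M) = C(2,0) × 0.74704^2 × 0.25296^0 = 1 × 0.55806876 × 1.0000 = 0.558069 (base)
P(M+4) = C(2,2) × 0.74704^0 × 0.25296^2 = 1 × 1.0000 × 0.06398876 = 0.063989
Relative intensity = 0.063989 / 0.558069 × 100 = 11.5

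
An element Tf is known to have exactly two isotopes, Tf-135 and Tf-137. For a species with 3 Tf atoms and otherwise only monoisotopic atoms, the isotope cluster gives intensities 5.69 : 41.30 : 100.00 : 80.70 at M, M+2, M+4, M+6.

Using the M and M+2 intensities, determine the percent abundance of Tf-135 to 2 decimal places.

Let p = fractional abundance of Tf-135. I(M+2)/I(M) = [C(3,1)·p^2·(1−p)] / p^3 = 3·(1−p)/p = 41.30/5.69 = 7.2583
(1−p)/p = 7.2583/3 = 2.4194  ⇒  p = 1/(1 + 2.4194) = 0.2924
Tf-135: 29.24%, Tf-137: 70.76%.

29.24%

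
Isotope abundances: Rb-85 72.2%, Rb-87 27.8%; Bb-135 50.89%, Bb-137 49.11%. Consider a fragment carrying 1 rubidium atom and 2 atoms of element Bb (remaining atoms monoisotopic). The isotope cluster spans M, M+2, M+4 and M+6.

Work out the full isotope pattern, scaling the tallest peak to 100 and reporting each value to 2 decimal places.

Rubidium pattern (n=1): 0.7220 : 0.2780
Element Bb pattern (n=2): 0.25897921 : 0.49984158 : 0.24117921
Convolve the two distributions (both contribute in 2-u steps):
  M: 0.7220×0.25897921 = 0.186983
  M+2: 0.7220×0.49984158 + 0.2780×0.25897921 = 0.432882
  M+4: 0.7220×0.24117921 + 0.2780×0.49984158 = 0.313087
  M+6: 0.2780×0.24117921 = 0.067048
Scale to base peak (0.432882) = 100: 43.19 : 100.00 : 72.33 : 15.49

43.19 : 100.00 : 72.33 : 15.49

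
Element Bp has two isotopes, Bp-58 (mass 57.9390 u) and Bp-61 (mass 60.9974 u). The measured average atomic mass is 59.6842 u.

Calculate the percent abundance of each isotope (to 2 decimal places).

Bp-58: 42.94%, Bp-61: 57.06%

Let x be the fractional abundance of Bp-58; then Bp-61 has abundance 1 − x.
57.9390·x + 60.9974·(1 − x) = 59.6842
(57.9390 − 60.9974)·x = 59.6842 − 60.9974
x = -1.3132 / -3.0584 = 0.42937 → 42.94% Bp-58, 57.06% Bp-61.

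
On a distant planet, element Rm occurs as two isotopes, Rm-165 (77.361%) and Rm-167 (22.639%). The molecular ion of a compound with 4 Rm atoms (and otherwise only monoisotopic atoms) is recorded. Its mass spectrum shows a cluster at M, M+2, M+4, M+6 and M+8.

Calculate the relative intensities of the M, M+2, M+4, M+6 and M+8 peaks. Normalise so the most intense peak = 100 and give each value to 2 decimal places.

The 4 Rm atoms are independent, so intensities follow the terms of (0.77361 + 0.22639)^4.
P(M) = 0.77361^4 = 0.358169
P(M+2) = 4 × 0.77361^3 × 0.22639^1 = 0.419260
P(M+4) = 6 × 0.77361^2 × 0.22639^2 = 0.184039
P(M+6) = 4 × 0.77361^1 × 0.22639^3 = 0.035905
P(M+8) = 0.22639^4 = 0.002627
The M+2 peak is largest (0.419260); scaling to 100 gives 85.43 : 100.00 : 43.90 : 8.56 : 0.63.

85.43 : 100.00 : 43.90 : 8.56 : 0.63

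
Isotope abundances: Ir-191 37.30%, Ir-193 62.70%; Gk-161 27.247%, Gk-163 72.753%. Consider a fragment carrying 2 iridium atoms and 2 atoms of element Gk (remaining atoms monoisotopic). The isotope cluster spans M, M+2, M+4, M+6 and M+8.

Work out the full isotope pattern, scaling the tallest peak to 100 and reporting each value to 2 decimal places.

Iridium pattern (n=2): 0.139129 : 0.467742 : 0.393129
Element Gk pattern (n=2): 0.0742399 : 0.3964602 : 0.5292999
Convolve the two distributions (both contribute in 2-u steps):
  M: 0.139129×0.0742399 = 0.010329
  M+2: 0.139129×0.3964602 + 0.467742×0.0742399 = 0.089884
  M+4: 0.139129×0.5292999 + 0.467742×0.3964602 + 0.393129×0.0742399 = 0.288268
  M+6: 0.467742×0.5292999 + 0.393129×0.3964602 = 0.403436
  M+8: 0.393129×0.5292999 = 0.208083
Scale to base peak (0.403436) = 100: 2.56 : 22.28 : 71.45 : 100.00 : 51.58

2.56 : 22.28 : 71.45 : 100.00 : 51.58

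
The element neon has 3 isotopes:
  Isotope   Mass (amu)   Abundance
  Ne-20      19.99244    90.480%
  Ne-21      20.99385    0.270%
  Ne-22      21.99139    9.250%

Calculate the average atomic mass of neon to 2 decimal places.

20.18 amu

The abundance-weighted mean is 0.90480 × 19.99244 + 0.00270 × 20.99385 + 0.09250 × 21.99139
= 18.089160 + 0.056683 + 2.034204 = 20.180047 amu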